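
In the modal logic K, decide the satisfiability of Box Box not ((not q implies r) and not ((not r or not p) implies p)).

1. Box Box not ((not q implies r) and not ((not r or not p) implies p)), 0

Yes, satisfiable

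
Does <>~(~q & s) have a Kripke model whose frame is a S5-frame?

Satisfiable

1. <>~(~q & s), 0
2. ~(~q & s), 1
3. ~s, 1
Accessibility: 0R0, 0R1, 1R0, 1R1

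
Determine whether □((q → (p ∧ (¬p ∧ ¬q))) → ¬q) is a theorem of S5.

Tableau for the negation ¬□((q → (p ∧ (¬p ∧ ¬q))) → ¬q):
1. ¬□((q → (p ∧ (¬p ∧ ¬q))) → ¬q), u
2. ¬((q → (p ∧ (¬p ∧ ¬q))) → ¬q), v
3. q → (p ∧ (¬p ∧ ¬q)), v
4. q, v
5. p ∧ (¬p ∧ ¬q), v
6. p, v
7. ¬p ∧ ¬q, v
8. ¬p, v
9. ¬q, v
Accessibility: uRu, uRv, vRu, vRv
Branch closes: p and ¬p both at v.
All branches of the negation close; one closing branch shown above.

Valid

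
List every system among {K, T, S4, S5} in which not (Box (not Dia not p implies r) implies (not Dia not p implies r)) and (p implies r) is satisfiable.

K

T-tableau for the formula:
1. not (Box (not Dia not p implies r) implies (not Dia not p implies r)) and (p implies r), 0
2. not (Box (not Dia not p implies r) implies (not Dia not p implies r)), 0
3. p implies r, 0
4. Box (not Dia not p implies r), 0
5. not (not Dia not p implies r), 0
6. not Dia not p, 0
7. not r, 0
8. not Dia not p implies r, 0
9. p, 0
10. r, 0
Accessibility: 0R0
Branch closes: r and not r both at 0.
Every branch closes (one shown): unsatisfiable in T, hence also in S4, S5 (every S4/S5-frame is a T-frame).
K-tableau for the formula:
1. not (Box (not Dia not p implies r) implies (not Dia not p implies r)) and (p implies r), 0
2. not (Box (not Dia not p implies r) implies (not Dia not p implies r)), 0
3. p implies r, 0
4. Box (not Dia not p implies r), 0
5. not (not Dia not p implies r), 0
6. not Dia not p, 0
7. not r, 0
8. not p, 0
Complete open branch: satisfiable in K.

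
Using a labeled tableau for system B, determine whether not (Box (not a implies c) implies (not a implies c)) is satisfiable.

1. not (Box (not a implies c) implies (not a implies c)), w0
2. Box (not a implies c), w0
3. not (not a implies c), w0
4. not a, w0
5. not c, w0
6. not a implies c, w0
7. c, w0
Accessibility: w0Rw0
Branch closes: c and not c both at w0.
(One branch shown.) All branches close.

Unsatisfiable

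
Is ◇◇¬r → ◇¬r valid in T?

Not valid

Tableau for the negation ¬(◇◇¬r → ◇¬r):
1. ¬(◇◇¬r → ◇¬r), 0
2. ◇◇¬r, 0   [¬→-rule on 1]
3. ¬◇¬r, 0   [¬→-rule on 1]
4. r, 0   [¬◇-rule on 3 via 0R0]
5. ◇¬r, 1   [◇-rule on 2: fresh world 1, 0R1]
6. r, 1   [¬◇-rule on 3 via 0R1]
7. ¬r, 2   [◇-rule on 5: fresh world 2, 1R2]
Accessibility: 0R0, 0R1, 1R1, 1R2, 2R2
The negation has an open branch (countermodel exists).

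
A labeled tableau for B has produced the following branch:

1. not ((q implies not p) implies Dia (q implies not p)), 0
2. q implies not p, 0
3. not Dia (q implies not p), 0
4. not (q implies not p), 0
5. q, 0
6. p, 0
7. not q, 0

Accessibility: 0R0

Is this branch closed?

Yes, closed

Both q and not q appear at 0.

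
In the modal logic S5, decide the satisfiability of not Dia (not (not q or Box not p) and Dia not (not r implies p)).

1. not Dia (not (not q or Box not p) and Dia not (not r implies p)), 0
2. not (not (not q or Box not p) and Dia not (not r implies p)), 0   [neg-Dia-rule on 1 via 0R0]
3. not Dia not (not r implies p), 0   [neg-and-rule on 2 (branches; this branch)]
4. not r implies p, 0   [neg-Dia-rule on 3 via 0R0]
5. p, 0   [implies-rule on 4 (branches; this branch)]
Accessibility: 0R0

Yes, satisfiable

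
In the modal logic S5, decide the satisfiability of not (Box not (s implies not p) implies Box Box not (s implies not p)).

1. not (Box not (s implies not p) implies Box Box not (s implies not p)), w0
2. Box not (s implies not p), w0
3. not Box Box not (s implies not p), w0
4. not (s implies not p), w0
5. s, w0
6. p, w0
7. not Box not (s implies not p), w1
8. not (s implies not p), w1
9. s, w1
10. p, w1
11. s implies not p, w2
12. not (s implies not p), w2
13. s, w2
14. p, w2
15. not p, w2
Accessibility: w0Rw0, w0Rw1, w0Rw2, w1Rw0, w1Rw1, w1Rw2, w2Rw0, w2Rw1, w2Rw2
Branch closes: p and not p both at w2.
Every branch closes; the branch above is one of them.

No, unsatisfiable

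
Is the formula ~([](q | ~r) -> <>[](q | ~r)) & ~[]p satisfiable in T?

1. ~([](q | ~r) -> <>[](q | ~r)) & ~[]p, u
2. ~([](q | ~r) -> <>[](q | ~r)), u   [&-rule on 1]
3. ~[]p, u   [&-rule on 1]
4. [](q | ~r), u   [~->-rule on 2]
5. ~<>[](q | ~r), u   [~->-rule on 2]
6. q | ~r, u   [[]-rule on 4 via uRu]
7. ~[](q | ~r), u   [~<>-rule on 5 via uRu]
8. ~r, u   [|-rule on 6 (branches; this branch)]
9. ~p, v   [~[]-rule on 3: fresh world v, uRv]
10. q | ~r, v   [[]-rule on 4 via uRv]
11. ~[](q | ~r), v   [~<>-rule on 5 via uRv]
12. ~r, v   [|-rule on 10 (branches; this branch)]
13. ~(q | ~r), w   [~[]-rule on 7: fresh world w, uRw]
14. ~q, w   [~|-rule on 13]
15. r, w   [~|-rule on 13]
16. q | ~r, w   [[]-rule on 4 via uRw]
17. ~[](q | ~r), w   [~<>-rule on 5 via uRw]
18. ~r, w   [|-rule on 16 (branches; this branch)]
Accessibility: uRu, uRv, uRw, vRv, wRw
Branch closes: r and ~r both at w.
(One branch shown.) All branches close.

Unsatisfiable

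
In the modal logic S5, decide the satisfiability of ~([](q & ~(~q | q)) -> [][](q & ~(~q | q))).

1. ~([](q & ~(~q | q)) -> [][](q & ~(~q | q))), 0
2. [](q & ~(~q | q)), 0   [~->-rule on 1]
3. ~[][](q & ~(~q | q)), 0   [~->-rule on 1]
4. q & ~(~q | q), 0   [[]-rule on 2 via 0R0]
5. q, 0   [&-rule on 4]
6. ~(~q | q), 0   [&-rule on 4]
7. ~q, 0   [~|-rule on 6]
Accessibility: 0R0
Branch closes: q and ~q both at 0.
(One branch shown.) All branches close.

No, unsatisfiable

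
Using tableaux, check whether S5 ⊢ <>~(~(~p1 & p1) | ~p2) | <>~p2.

Tableau for the negation ~(<>~(~(~p1 & p1) | ~p2) | <>~p2):
1. ~(<>~(~(~p1 & p1) | ~p2) | <>~p2), u
2. ~<>~(~(~p1 & p1) | ~p2), u   [~|-rule on 1]
3. ~<>~p2, u   [~|-rule on 1]
4. ~(~p1 & p1) | ~p2, u   [~<>-rule on 2 via uRu]
5. p2, u   [~<>-rule on 3 via uRu]
6. ~(~p1 & p1), u   [|-rule on 4 (branches; this branch)]
7. ~p1, u   [~&-rule on 6 (branches; this branch)]
Accessibility: uRu
The negation has an open branch (countermodel exists).

Not valid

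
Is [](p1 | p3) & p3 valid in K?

Invalid (countermodel exists)

Tableau for the negation ~([](p1 | p3) & p3):
1. ~([](p1 | p3) & p3), 0
2. ~p3, 0   [~&-rule on 1 (branches; this branch)]
The negation has an open branch (countermodel exists).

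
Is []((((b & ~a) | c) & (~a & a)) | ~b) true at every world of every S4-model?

No, not valid

Tableau for the negation ~[]((((b & ~a) | c) & (~a & a)) | ~b):
1. ~[]((((b & ~a) | c) & (~a & a)) | ~b), u
2. ~((((b & ~a) | c) & (~a & a)) | ~b), v   [~[]-rule on 1: fresh world v, uRv]
3. ~(((b & ~a) | c) & (~a & a)), v   [~|-rule on 2]
4. b, v   [~|-rule on 2]
5. ~(~a & a), v   [~&-rule on 3 (branches; this branch)]
6. ~a, v   [~&-rule on 5 (branches; this branch)]
Accessibility: uRu, uRv, vRv
The negation has an open branch (countermodel exists).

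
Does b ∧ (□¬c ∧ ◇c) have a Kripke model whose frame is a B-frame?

Unsatisfiable

1. b ∧ (□¬c ∧ ◇c), w0
2. b, w0   [∧-rule on 1]
3. □¬c ∧ ◇c, w0   [∧-rule on 1]
4. □¬c, w0   [∧-rule on 3]
5. ◇c, w0   [∧-rule on 3]
6. ¬c, w0   [□-rule on 4 via w0Rw0]
7. c, w1   [◇-rule on 5: fresh world w1, w0Rw1]
8. ¬c, w1   [□-rule on 4 via w0Rw1]
Accessibility: w0Rw0, w0Rw1, w1Rw0, w1Rw1
Branch closes: c and ¬c both at w1.
All branches of the tableau close; one closing branch shown above.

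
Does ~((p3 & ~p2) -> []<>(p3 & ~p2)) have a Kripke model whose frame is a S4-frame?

1. ~((p3 & ~p2) -> []<>(p3 & ~p2)), 0
2. p3 & ~p2, 0
3. ~[]<>(p3 & ~p2), 0
4. p3, 0
5. ~p2, 0
6. ~<>(p3 & ~p2), 1
7. ~(p3 & ~p2), 1
8. p2, 1
Accessibility: 0R0, 0R1, 1R1

Yes, satisfiable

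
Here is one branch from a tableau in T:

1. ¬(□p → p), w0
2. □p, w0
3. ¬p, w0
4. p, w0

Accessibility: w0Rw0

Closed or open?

Both p and ¬p appear at w0.

Yes, closed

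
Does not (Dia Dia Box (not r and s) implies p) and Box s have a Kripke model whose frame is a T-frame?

Satisfiable

1. not (Dia Dia Box (not r and s) implies p) and Box s, w0
2. not (Dia Dia Box (not r and s) implies p), w0
3. Box s, w0
4. Dia Dia Box (not r and s), w0
5. not p, w0
6. s, w0
7. Dia Box (not r and s), w1
8. s, w1
9. Box (not r and s), w2
10. not r and s, w2
11. not r, w2
12. s, w2
Accessibility: w0Rw0, w0Rw1, w1Rw1, w1Rw2, w2Rw2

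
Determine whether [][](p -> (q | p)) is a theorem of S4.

Tableau for the negation ~[][](p -> (q | p)):
1. ~[][](p -> (q | p)), u
2. ~[](p -> (q | p)), v
3. ~(p -> (q | p)), w
4. p, w
5. ~(q | p), w
6. ~q, w
7. ~p, w
Accessibility: uRu, uRv, uRw, vRv, vRw, wRw
Branch closes: p and ~p both at w.
Every branch of the negation's tableau closes; the branch above is one of them.

Valid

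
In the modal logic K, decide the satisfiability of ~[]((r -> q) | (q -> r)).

1. ~[]((r -> q) | (q -> r)), u
2. ~((r -> q) | (q -> r)), v   [~[]-rule on 1: fresh world v, uRv]
3. ~(r -> q), v   [~|-rule on 2]
4. ~(q -> r), v   [~|-rule on 2]
5. r, v   [~->-rule on 3]
6. ~q, v   [~->-rule on 3]
7. q, v   [~->-rule on 4]
8. ~r, v   [~->-rule on 4]
Accessibility: uRv
Branch closes: q and ~q both at v.
(One branch shown.) All branches close.

Unsatisfiable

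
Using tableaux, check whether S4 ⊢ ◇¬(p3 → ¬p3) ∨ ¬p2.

Tableau for the negation ¬(◇¬(p3 → ¬p3) ∨ ¬p2):
1. ¬(◇¬(p3 → ¬p3) ∨ ¬p2), u
2. ¬◇¬(p3 → ¬p3), u
3. p2, u
4. p3 → ¬p3, u
5. ¬p3, u
Accessibility: uRu
The negation has an open branch (countermodel exists).

Not valid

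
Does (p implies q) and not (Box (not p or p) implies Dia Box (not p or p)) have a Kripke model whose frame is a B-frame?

No, unsatisfiable

1. (p implies q) and not (Box (not p or p) implies Dia Box (not p or p)), 0
2. p implies q, 0
3. not (Box (not p or p) implies Dia Box (not p or p)), 0
4. Box (not p or p), 0
5. not Dia Box (not p or p), 0
6. not p or p, 0
7. not Box (not p or p), 0
8. q, 0
9. p, 0
10. not (not p or p), 1
11. p, 1
12. not p, 1
Accessibility: 0R0, 0R1, 1R0, 1R1
Branch closes: p and not p both at 1.
All branches of the tableau close; one closing branch shown above.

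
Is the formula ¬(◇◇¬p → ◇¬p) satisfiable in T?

1. ¬(◇◇¬p → ◇¬p), u
2. ◇◇¬p, u
3. ¬◇¬p, u
4. p, u
5. ◇¬p, v
6. p, v
7. ¬p, w
Accessibility: uRu, uRv, vRv, vRw, wRw

Satisfiable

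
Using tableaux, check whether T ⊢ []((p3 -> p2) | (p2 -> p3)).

Tableau for the negation ~[]((p3 -> p2) | (p2 -> p3)):
1. ~[]((p3 -> p2) | (p2 -> p3)), u
2. ~((p3 -> p2) | (p2 -> p3)), v
3. ~(p3 -> p2), v
4. ~(p2 -> p3), v
5. p3, v
6. ~p2, v
7. p2, v
8. ~p3, v
Accessibility: uRu, uRv, vRv
Branch closes: p2 and ~p2 both at v.
All branches of the negation close; one closing branch shown above.

Yes, valid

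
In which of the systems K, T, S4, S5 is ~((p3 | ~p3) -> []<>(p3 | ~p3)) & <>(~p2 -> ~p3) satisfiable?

T-tableau for the formula:
1. ~((p3 | ~p3) -> []<>(p3 | ~p3)) & <>(~p2 -> ~p3), u
2. ~((p3 | ~p3) -> []<>(p3 | ~p3)), u   [&-rule on 1]
3. <>(~p2 -> ~p3), u   [&-rule on 1]
4. p3 | ~p3, u   [~->-rule on 2]
5. ~[]<>(p3 | ~p3), u   [~->-rule on 2]
6. ~p3, u   [|-rule on 4 (branches; this branch)]
7. ~p2 -> ~p3, v   [<>-rule on 3: fresh world v, uRv]
8. ~p3, v   [->-rule on 7 (branches; this branch)]
9. ~<>(p3 | ~p3), w   [~[]-rule on 5: fresh world w, uRw]
10. ~(p3 | ~p3), w   [~<>-rule on 9 via wRw]
11. ~p3, w   [~|-rule on 10]
12. p3, w   [~|-rule on 10]
Accessibility: uRu, uRv, uRw, vRv, wRw
Branch closes: p3 and ~p3 both at w.
Every branch closes (one shown): unsatisfiable in T, hence also in S4, S5 (every S4/S5-frame is a T-frame).
K-tableau for the formula:
1. ~((p3 | ~p3) -> []<>(p3 | ~p3)) & <>(~p2 -> ~p3), u
2. ~((p3 | ~p3) -> []<>(p3 | ~p3)), u   [&-rule on 1]
3. <>(~p2 -> ~p3), u   [&-rule on 1]
4. p3 | ~p3, u   [~->-rule on 2]
5. ~[]<>(p3 | ~p3), u   [~->-rule on 2]
6. ~p3, u   [|-rule on 4 (branches; this branch)]
7. ~p2 -> ~p3, v   [<>-rule on 3: fresh world v, uRv]
8. ~p3, v   [->-rule on 7 (branches; this branch)]
9. ~<>(p3 | ~p3), w   [~[]-rule on 5: fresh world w, uRw]
Accessibility: uRv, uRw
Complete open branch: satisfiable in K.

K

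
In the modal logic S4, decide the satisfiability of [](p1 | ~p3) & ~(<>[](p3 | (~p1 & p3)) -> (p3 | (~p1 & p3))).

1. [](p1 | ~p3) & ~(<>[](p3 | (~p1 & p3)) -> (p3 | (~p1 & p3))), u
2. [](p1 | ~p3), u   [&-rule on 1]
3. ~(<>[](p3 | (~p1 & p3)) -> (p3 | (~p1 & p3))), u   [&-rule on 1]
4. <>[](p3 | (~p1 & p3)), u   [~->-rule on 3]
5. ~(p3 | (~p1 & p3)), u   [~->-rule on 3]
6. ~p3, u   [~|-rule on 5]
7. ~(~p1 & p3), u   [~|-rule on 5]
8. p1 | ~p3, u   [[]-rule on 2 via uRu]
9. [](p3 | (~p1 & p3)), v   [<>-rule on 4: fresh world v, uRv]
10. p1 | ~p3, v   [[]-rule on 2 via uRv]
11. p3 | (~p1 & p3), v   [[]-rule on 9 via vRv]
12. p1, v   [|-rule on 10 (branches; this branch)]
13. p3, v   [|-rule on 11 (branches; this branch)]
Accessibility: uRu, uRv, vRv

Satisfiable (open branch found)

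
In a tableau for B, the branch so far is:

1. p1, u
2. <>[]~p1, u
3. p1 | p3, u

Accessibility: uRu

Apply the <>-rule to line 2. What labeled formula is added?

a fresh world v with uRv, and []~p1 at v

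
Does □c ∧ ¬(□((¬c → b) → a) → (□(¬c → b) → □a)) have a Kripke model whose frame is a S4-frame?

Unsatisfiable

1. □c ∧ ¬(□((¬c → b) → a) → (□(¬c → b) → □a)), u
2. □c, u   [∧-rule on 1]
3. ¬(□((¬c → b) → a) → (□(¬c → b) → □a)), u   [∧-rule on 1]
4. □((¬c → b) → a), u   [¬→-rule on 3]
5. ¬(□(¬c → b) → □a), u   [¬→-rule on 3]
6. □(¬c → b), u   [¬→-rule on 5]
7. ¬□a, u   [¬→-rule on 5]
8. c, u   [□-rule on 2 via uRu]
9. (¬c → b) → a, u   [□-rule on 4 via uRu]
10. ¬c → b, u   [□-rule on 6 via uRu]
11. a, u   [→-rule on 9 (branches; this branch)]
12. b, u   [→-rule on 10 (branches; this branch)]
13. ¬a, v   [¬□-rule on 7: fresh world v, uRv]
14. c, v   [□-rule on 2 via uRv]
15. (¬c → b) → a, v   [□-rule on 4 via uRv]
16. ¬c → b, v   [□-rule on 6 via uRv]
17. ¬(¬c → b), v   [→-rule on 15 (branches; this branch)]
18. ¬c, v   [¬→-rule on 17]
19. ¬b, v   [¬→-rule on 17]
Accessibility: uRu, uRv, vRv
Branch closes: c and ¬c both at v.
All branches of the tableau close; one closing branch shown above.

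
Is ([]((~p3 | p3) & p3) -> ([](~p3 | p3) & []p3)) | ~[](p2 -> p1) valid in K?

Tableau for the negation ~(([]((~p3 | p3) & p3) -> ([](~p3 | p3) & []p3)) | ~[](p2 -> p1)):
1. ~(([]((~p3 | p3) & p3) -> ([](~p3 | p3) & []p3)) | ~[](p2 -> p1)), u
2. ~([]((~p3 | p3) & p3) -> ([](~p3 | p3) & []p3)), u
3. [](p2 -> p1), u
4. []((~p3 | p3) & p3), u
5. ~([](~p3 | p3) & []p3), u
6. ~[]p3, u
7. ~p3, v
8. p2 -> p1, v
9. (~p3 | p3) & p3, v
10. ~p3 | p3, v
11. p3, v
Accessibility: uRv
Branch closes: p3 and ~p3 both at v.
Every branch of the negation's tableau closes; the branch above is one of them.

Yes, valid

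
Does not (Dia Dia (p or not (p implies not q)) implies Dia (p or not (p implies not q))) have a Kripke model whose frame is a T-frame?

1. not (Dia Dia (p or not (p implies not q)) implies Dia (p or not (p implies not q))), w0
2. Dia Dia (p or not (p implies not q)), w0
3. not Dia (p or not (p implies not q)), w0
4. not (p or not (p implies not q)), w0
5. not p, w0
6. p implies not q, w0
7. not q, w0
8. Dia (p or not (p implies not q)), w1
9. not (p or not (p implies not q)), w1
10. not p, w1
11. p implies not q, w1
12. not q, w1
13. p or not (p implies not q), w2
14. not (p implies not q), w2
15. p, w2
16. q, w2
Accessibility: w0Rw0, w0Rw1, w1Rw1, w1Rw2, w2Rw2

Satisfiable (open branch found)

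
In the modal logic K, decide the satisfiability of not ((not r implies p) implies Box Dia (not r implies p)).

1. not ((not r implies p) implies Box Dia (not r implies p)), u
2. not r implies p, u
3. not Box Dia (not r implies p), u
4. p, u
5. not Dia (not r implies p), v
Accessibility: uRv

Yes, satisfiable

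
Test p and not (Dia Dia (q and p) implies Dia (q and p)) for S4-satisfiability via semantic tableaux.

1. p and not (Dia Dia (q and p) implies Dia (q and p)), u
2. p, u
3. not (Dia Dia (q and p) implies Dia (q and p)), u
4. Dia Dia (q and p), u
5. not Dia (q and p), u
6. not (q and p), u
7. not q, u
8. Dia (q and p), v
9. not (q and p), v
10. not p, v
11. q and p, w
12. q, w
13. p, w
14. not (q and p), w
15. not p, w
Accessibility: uRu, uRv, uRw, vRv, vRw, wRw
Branch closes: p and not p both at w.
Every branch closes; the branch above is one of them.

No, unsatisfiable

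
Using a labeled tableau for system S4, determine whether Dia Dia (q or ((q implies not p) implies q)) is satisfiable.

1. Dia Dia (q or ((q implies not p) implies q)), w0
2. Dia (q or ((q implies not p) implies q)), w1   [Dia-rule on 1: fresh world w1, w0Rw1]
3. q or ((q implies not p) implies q), w2   [Dia-rule on 2: fresh world w2, w1Rw2]
4. (q implies not p) implies q, w2   [or-rule on 3 (branches; this branch)]
5. q, w2   [implies-rule on 4 (branches; this branch)]
Accessibility: w0Rw0, w0Rw1, w0Rw2, w1Rw1, w1Rw2, w2Rw2

Yes, satisfiable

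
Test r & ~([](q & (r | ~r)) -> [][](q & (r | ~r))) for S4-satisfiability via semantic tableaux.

1. r & ~([](q & (r | ~r)) -> [][](q & (r | ~r))), w0
2. r, w0   [&-rule on 1]
3. ~([](q & (r | ~r)) -> [][](q & (r | ~r))), w0   [&-rule on 1]
4. [](q & (r | ~r)), w0   [~->-rule on 3]
5. ~[][](q & (r | ~r)), w0   [~->-rule on 3]
6. q & (r | ~r), w0   [[]-rule on 4 via w0Rw0]
7. q, w0   [&-rule on 6]
8. r | ~r, w0   [&-rule on 6]
9. ~[](q & (r | ~r)), w1   [~[]-rule on 5: fresh world w1, w0Rw1]
10. q & (r | ~r), w1   [[]-rule on 4 via w0Rw1]
11. q, w1   [&-rule on 10]
12. r | ~r, w1   [&-rule on 10]
13. ~r, w1   [|-rule on 12 (branches; this branch)]
14. ~(q & (r | ~r)), w2   [~[]-rule on 9: fresh world w2, w1Rw2]
15. q & (r | ~r), w2   [[]-rule on 4 via w0Rw2]
16. q, w2   [&-rule on 15]
17. r | ~r, w2   [&-rule on 15]
18. ~(r | ~r), w2   [~&-rule on 14 (branches; this branch)]
19. ~r, w2   [~|-rule on 18]
20. r, w2   [~|-rule on 18]
Accessibility: w0Rw0, w0Rw1, w0Rw2, w1Rw1, w1Rw2, w2Rw2
Branch closes: r and ~r both at w2.
(One branch shown.) All branches close.

No, unsatisfiable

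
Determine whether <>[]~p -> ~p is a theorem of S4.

Tableau for the negation ~(<>[]~p -> ~p):
1. ~(<>[]~p -> ~p), w0
2. <>[]~p, w0   [~->-rule on 1]
3. p, w0   [~->-rule on 1]
4. []~p, w1   [<>-rule on 2: fresh world w1, w0Rw1]
5. ~p, w1   [[]-rule on 4 via w1Rw1]
Accessibility: w0Rw0, w0Rw1, w1Rw1
The negation has an open branch (countermodel exists).

Invalid (countermodel exists)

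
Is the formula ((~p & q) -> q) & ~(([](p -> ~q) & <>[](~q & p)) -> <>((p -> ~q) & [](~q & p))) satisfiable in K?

1. ((~p & q) -> q) & ~(([](p -> ~q) & <>[](~q & p)) -> <>((p -> ~q) & [](~q & p))), 0
2. (~p & q) -> q, 0
3. ~(([](p -> ~q) & <>[](~q & p)) -> <>((p -> ~q) & [](~q & p))), 0
4. [](p -> ~q) & <>[](~q & p), 0
5. ~<>((p -> ~q) & [](~q & p)), 0
6. [](p -> ~q), 0
7. <>[](~q & p), 0
8. ~(~p & q), 0
9. ~q, 0
10. [](~q & p), 1
11. ~((p -> ~q) & [](~q & p)), 1
12. p -> ~q, 1
13. ~[](~q & p), 1
14. ~q, 1
15. ~(~q & p), 2
16. ~q & p, 2
17. ~q, 2
18. p, 2
19. ~p, 2
Accessibility: 0R1, 1R2
Branch closes: p and ~p both at 2.
Every branch closes; the branch above is one of them.

No, unsatisfiable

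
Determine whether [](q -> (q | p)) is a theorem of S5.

Valid in S5

Tableau for the negation ~[](q -> (q | p)):
1. ~[](q -> (q | p)), w0
2. ~(q -> (q | p)), w1
3. q, w1
4. ~(q | p), w1
5. ~q, w1
6. ~p, w1
Accessibility: w0Rw0, w0Rw1, w1Rw0, w1Rw1
Branch closes: q and ~q both at w1.
All branches of the negation close; one closing branch shown above.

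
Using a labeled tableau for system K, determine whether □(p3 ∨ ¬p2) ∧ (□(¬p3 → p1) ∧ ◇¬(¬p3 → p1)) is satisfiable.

Unsatisfiable

1. □(p3 ∨ ¬p2) ∧ (□(¬p3 → p1) ∧ ◇¬(¬p3 → p1)), 0
2. □(p3 ∨ ¬p2), 0   [∧-rule on 1]
3. □(¬p3 → p1) ∧ ◇¬(¬p3 → p1), 0   [∧-rule on 1]
4. □(¬p3 → p1), 0   [∧-rule on 3]
5. ◇¬(¬p3 → p1), 0   [∧-rule on 3]
6. ¬(¬p3 → p1), 1   [◇-rule on 5: fresh world 1, 0R1]
7. ¬p3, 1   [¬→-rule on 6]
8. ¬p1, 1   [¬→-rule on 6]
9. p3 ∨ ¬p2, 1   [□-rule on 2 via 0R1]
10. ¬p3 → p1, 1   [□-rule on 4 via 0R1]
11. ¬p2, 1   [∨-rule on 9 (branches; this branch)]
12. p1, 1   [→-rule on 10 (branches; this branch)]
Accessibility: 0R1
Branch closes: p1 and ¬p1 both at 1.
All branches of the tableau close; one closing branch shown above.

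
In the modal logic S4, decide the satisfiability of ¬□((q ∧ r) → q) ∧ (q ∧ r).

Unsatisfiable (every branch closes)

1. ¬□((q ∧ r) → q) ∧ (q ∧ r), 0
2. ¬□((q ∧ r) → q), 0
3. q ∧ r, 0
4. q, 0
5. r, 0
6. ¬((q ∧ r) → q), 1
7. q ∧ r, 1
8. ¬q, 1
9. q, 1
10. r, 1
Accessibility: 0R0, 0R1, 1R1
Branch closes: q and ¬q both at 1.
(One branch shown.) All branches close.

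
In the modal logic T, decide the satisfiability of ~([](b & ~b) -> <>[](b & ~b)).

1. ~([](b & ~b) -> <>[](b & ~b)), 0
2. [](b & ~b), 0
3. ~<>[](b & ~b), 0
4. b & ~b, 0
5. b, 0
6. ~b, 0
Accessibility: 0R0
Branch closes: b and ~b both at 0.
Every branch closes; the branch above is one of them.

Unsatisfiable (every branch closes)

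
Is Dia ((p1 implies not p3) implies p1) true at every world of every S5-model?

Not valid

Tableau for the negation not Dia ((p1 implies not p3) implies p1):
1. not Dia ((p1 implies not p3) implies p1), w0
2. not ((p1 implies not p3) implies p1), w0
3. p1 implies not p3, w0
4. not p1, w0
5. not p3, w0
Accessibility: w0Rw0
The negation has an open branch (countermodel exists).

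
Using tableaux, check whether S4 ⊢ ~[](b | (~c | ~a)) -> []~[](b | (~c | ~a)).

Tableau for the negation ~(~[](b | (~c | ~a)) -> []~[](b | (~c | ~a))):
1. ~(~[](b | (~c | ~a)) -> []~[](b | (~c | ~a))), 0
2. ~[](b | (~c | ~a)), 0
3. ~[]~[](b | (~c | ~a)), 0
4. ~(b | (~c | ~a)), 1
5. ~b, 1
6. ~(~c | ~a), 1
7. c, 1
8. a, 1
9. [](b | (~c | ~a)), 2
10. b | (~c | ~a), 2
11. ~c | ~a, 2
12. ~a, 2
Accessibility: 0R0, 0R1, 0R2, 1R1, 2R2
The negation has an open branch (countermodel exists).

No, not valid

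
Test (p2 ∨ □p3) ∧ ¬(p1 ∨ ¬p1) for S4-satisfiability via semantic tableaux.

1. (p2 ∨ □p3) ∧ ¬(p1 ∨ ¬p1), u
2. p2 ∨ □p3, u
3. ¬(p1 ∨ ¬p1), u
4. ¬p1, u
5. p1, u
Accessibility: uRu
Branch closes: p1 and ¬p1 both at u.
Every branch closes; the branch above is one of them.

Unsatisfiable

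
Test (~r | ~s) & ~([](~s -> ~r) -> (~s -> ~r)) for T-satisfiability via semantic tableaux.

1. (~r | ~s) & ~([](~s -> ~r) -> (~s -> ~r)), u
2. ~r | ~s, u
3. ~([](~s -> ~r) -> (~s -> ~r)), u
4. [](~s -> ~r), u
5. ~(~s -> ~r), u
6. ~s, u
7. r, u
8. ~s -> ~r, u
9. ~r, u
Accessibility: uRu
Branch closes: r and ~r both at u.
(One branch shown.) All branches close.

Unsatisfiable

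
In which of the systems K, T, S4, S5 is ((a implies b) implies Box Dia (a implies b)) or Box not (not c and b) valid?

S5

S4-tableau for the negation not (((a implies b) implies Box Dia (a implies b)) or Box not (not c and b)):
1. not (((a implies b) implies Box Dia (a implies b)) or Box not (not c and b)), w0
2. not ((a implies b) implies Box Dia (a implies b)), w0   [neg-or-rule on 1]
3. not Box not (not c and b), w0   [neg-or-rule on 1]
4. a implies b, w0   [neg-implies-rule on 2]
5. not Box Dia (a implies b), w0   [neg-implies-rule on 2]
6. b, w0   [implies-rule on 4 (branches; this branch)]
7. not c and b, w1   [neg-Box-rule on 3: fresh world w1, w0Rw1]
8. not c, w1   [and-rule on 7]
9. b, w1   [and-rule on 7]
10. not Dia (a implies b), w2   [neg-Box-rule on 5: fresh world w2, w0Rw2]
11. not (a implies b), w2   [neg-Dia-rule on 10 via w2Rw2]
12. a, w2   [neg-implies-rule on 11]
13. not b, w2   [neg-implies-rule on 11]
Accessibility: w0Rw0, w0Rw1, w0Rw2, w1Rw1, w2Rw2
Complete open branch: countermodel on an S4-frame, so not valid in S4, nor in K, T (the same frame is also a K-frame and a T-frame).
S5-tableau for the negation not (((a implies b) implies Box Dia (a implies b)) or Box not (not c and b)):
1. not (((a implies b) implies Box Dia (a implies b)) or Box not (not c and b)), w0
2. not ((a implies b) implies Box Dia (a implies b)), w0   [neg-or-rule on 1]
3. not Box not (not c and b), w0   [neg-or-rule on 1]
4. a implies b, w0   [neg-implies-rule on 2]
5. not Box Dia (a implies b), w0   [neg-implies-rule on 2]
6. b, w0   [implies-rule on 4 (branches; this branch)]
7. not c and b, w1   [neg-Box-rule on 3: fresh world w1, w0Rw1]
8. not c, w1   [and-rule on 7]
9. b, w1   [and-rule on 7]
10. not Dia (a implies b), w2   [neg-Box-rule on 5: fresh world w2, w0Rw2]
11. not (a implies b), w0   [neg-Dia-rule on 10 via w2Rw0]
12. a, w0   [neg-implies-rule on 11]
13. not b, w0   [neg-implies-rule on 11]
Accessibility: w0Rw0, w0Rw1, w0Rw2, w1Rw0, w1Rw1, w1Rw2, w2Rw0, w2Rw1, w2Rw2
Branch closes: b and not b both at w0.
Every branch closes (one shown): valid in S5.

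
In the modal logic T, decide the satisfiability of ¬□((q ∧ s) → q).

1. ¬□((q ∧ s) → q), 0
2. ¬((q ∧ s) → q), 1
3. q ∧ s, 1
4. ¬q, 1
5. q, 1
6. s, 1
Accessibility: 0R0, 0R1, 1R1
Branch closes: q and ¬q both at 1.
All branches of the tableau close; one closing branch shown above.

No, unsatisfiable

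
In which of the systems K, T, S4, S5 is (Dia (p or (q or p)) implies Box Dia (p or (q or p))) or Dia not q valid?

T, S4, S5

K-tableau for the negation not ((Dia (p or (q or p)) implies Box Dia (p or (q or p))) or Dia not q):
1. not ((Dia (p or (q or p)) implies Box Dia (p or (q or p))) or Dia not q), u
2. not (Dia (p or (q or p)) implies Box Dia (p or (q or p))), u   [neg-or-rule on 1]
3. not Dia not q, u   [neg-or-rule on 1]
4. Dia (p or (q or p)), u   [neg-implies-rule on 2]
5. not Box Dia (p or (q or p)), u   [neg-implies-rule on 2]
6. p or (q or p), v   [Dia-rule on 4: fresh world v, uRv]
7. q, v   [neg-Dia-rule on 3 via uRv]
8. q or p, v   [or-rule on 6 (branches; this branch)]
9. p, v   [or-rule on 8 (branches; this branch)]
10. not Dia (p or (q or p)), w   [neg-Box-rule on 5: fresh world w, uRw]
11. q, w   [neg-Dia-rule on 3 via uRw]
Accessibility: uRv, uRw
Complete open branch: countermodel on a K-frame, so not valid in K.
T-tableau for the negation not ((Dia (p or (q or p)) implies Box Dia (p or (q or p))) or Dia not q):
1. not ((Dia (p or (q or p)) implies Box Dia (p or (q or p))) or Dia not q), u
2. not (Dia (p or (q or p)) implies Box Dia (p or (q or p))), u   [neg-or-rule on 1]
3. not Dia not q, u   [neg-or-rule on 1]
4. Dia (p or (q or p)), u   [neg-implies-rule on 2]
5. not Box Dia (p or (q or p)), u   [neg-implies-rule on 2]
6. q, u   [neg-Dia-rule on 3 via uRu]
7. p or (q or p), v   [Dia-rule on 4: fresh world v, uRv]
8. q, v   [neg-Dia-rule on 3 via uRv]
9. q or p, v   [or-rule on 7 (branches; this branch)]
10. p, v   [or-rule on 9 (branches; this branch)]
11. not Dia (p or (q or p)), w   [neg-Box-rule on 5: fresh world w, uRw]
12. q, w   [neg-Dia-rule on 3 via uRw]
13. not (p or (q or p)), w   [neg-Dia-rule on 11 via wRw]
14. not p, w   [neg-or-rule on 13]
15. not (q or p), w   [neg-or-rule on 13]
16. not q, w   [neg-or-rule on 15]
Accessibility: uRu, uRv, uRw, vRv, wRw
Branch closes: q and not q both at w.
Every branch closes (one shown): valid in T, hence also in S4, S5 (every theorem of T is a theorem of S4 and S5).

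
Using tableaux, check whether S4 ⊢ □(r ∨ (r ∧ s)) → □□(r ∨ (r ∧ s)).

Tableau for the negation ¬(□(r ∨ (r ∧ s)) → □□(r ∨ (r ∧ s))):
1. ¬(□(r ∨ (r ∧ s)) → □□(r ∨ (r ∧ s))), w0
2. □(r ∨ (r ∧ s)), w0
3. ¬□□(r ∨ (r ∧ s)), w0
4. r ∨ (r ∧ s), w0
5. r ∧ s, w0
6. r, w0
7. s, w0
8. ¬□(r ∨ (r ∧ s)), w1
9. r ∨ (r ∧ s), w1
10. r ∧ s, w1
11. r, w1
12. s, w1
13. ¬(r ∨ (r ∧ s)), w2
14. ¬r, w2
15. ¬(r ∧ s), w2
16. r ∨ (r ∧ s), w2
17. ¬s, w2
18. r ∧ s, w2
19. r, w2
20. s, w2
Accessibility: w0Rw0, w0Rw1, w0Rw2, w1Rw1, w1Rw2, w2Rw2
Branch closes: r and ¬r both at w2.
All branches of the negation close; one closing branch shown above.

Valid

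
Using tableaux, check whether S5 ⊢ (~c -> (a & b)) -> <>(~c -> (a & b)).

Yes, valid

Tableau for the negation ~((~c -> (a & b)) -> <>(~c -> (a & b))):
1. ~((~c -> (a & b)) -> <>(~c -> (a & b))), w0
2. ~c -> (a & b), w0   [~->-rule on 1]
3. ~<>(~c -> (a & b)), w0   [~->-rule on 1]
4. ~(~c -> (a & b)), w0   [~<>-rule on 3 via w0Rw0]
5. ~c, w0   [~->-rule on 4]
6. ~(a & b), w0   [~->-rule on 4]
7. a & b, w0   [->-rule on 2 (branches; this branch)]
8. a, w0   [&-rule on 7]
9. b, w0   [&-rule on 7]
10. ~b, w0   [~&-rule on 6 (branches; this branch)]
Accessibility: w0Rw0
Branch closes: b and ~b both at w0.
Every branch of the negation's tableau closes; the branch above is one of them.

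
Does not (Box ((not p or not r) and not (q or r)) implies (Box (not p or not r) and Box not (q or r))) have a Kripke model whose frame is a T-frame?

Unsatisfiable

1. not (Box ((not p or not r) and not (q or r)) implies (Box (not p or not r) and Box not (q or r))), u
2. Box ((not p or not r) and not (q or r)), u   [neg-implies-rule on 1]
3. not (Box (not p or not r) and Box not (q or r)), u   [neg-implies-rule on 1]
4. (not p or not r) and not (q or r), u   [Box-rule on 2 via uRu]
5. not p or not r, u   [and-rule on 4]
6. not (q or r), u   [and-rule on 4]
7. not q, u   [neg-or-rule on 6]
8. not r, u   [neg-or-rule on 6]
9. not Box not (q or r), u   [neg-and-rule on 3 (branches; this branch)]
10. q or r, v   [neg-Box-rule on 9: fresh world v, uRv]
11. (not p or not r) and not (q or r), v   [Box-rule on 2 via uRv]
12. not p or not r, v   [and-rule on 11]
13. not (q or r), v   [and-rule on 11]
14. not q, v   [neg-or-rule on 13]
15. not r, v   [neg-or-rule on 13]
16. r, v   [or-rule on 10 (branches; this branch)]
Accessibility: uRu, uRv, vRv
Branch closes: r and not r both at v.
(One branch shown.) All branches close.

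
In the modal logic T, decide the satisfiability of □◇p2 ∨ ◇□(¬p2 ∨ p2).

1. □◇p2 ∨ ◇□(¬p2 ∨ p2), w0
2. ◇□(¬p2 ∨ p2), w0   [∨-rule on 1 (branches; this branch)]
3. □(¬p2 ∨ p2), w1   [◇-rule on 2: fresh world w1, w0Rw1]
4. ¬p2 ∨ p2, w1   [□-rule on 3 via w1Rw1]
5. p2, w1   [∨-rule on 4 (branches; this branch)]
Accessibility: w0Rw0, w0Rw1, w1Rw1

Satisfiable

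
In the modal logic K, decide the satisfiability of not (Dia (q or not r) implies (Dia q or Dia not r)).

1. not (Dia (q or not r) implies (Dia q or Dia not r)), w0
2. Dia (q or not r), w0
3. not (Dia q or Dia not r), w0
4. not Dia q, w0
5. not Dia not r, w0
6. q or not r, w1
7. not q, w1
8. r, w1
9. not r, w1
Accessibility: w0Rw1
Branch closes: r and not r both at w1.
Every branch closes; the branch above is one of them.

Unsatisfiable (every branch closes)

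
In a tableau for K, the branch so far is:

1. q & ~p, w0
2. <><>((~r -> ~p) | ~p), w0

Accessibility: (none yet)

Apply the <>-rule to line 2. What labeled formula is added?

a fresh world w1 with w0Rw1, and <>((~r -> ~p) | ~p) at w1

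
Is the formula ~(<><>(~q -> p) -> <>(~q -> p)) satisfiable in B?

Yes, satisfiable

1. ~(<><>(~q -> p) -> <>(~q -> p)), w0
2. <><>(~q -> p), w0
3. ~<>(~q -> p), w0
4. ~(~q -> p), w0
5. ~q, w0
6. ~p, w0
7. <>(~q -> p), w1
8. ~(~q -> p), w1
9. ~q, w1
10. ~p, w1
11. ~q -> p, w2
12. p, w2
Accessibility: w0Rw0, w0Rw1, w1Rw0, w1Rw1, w1Rw2, w2Rw1, w2Rw2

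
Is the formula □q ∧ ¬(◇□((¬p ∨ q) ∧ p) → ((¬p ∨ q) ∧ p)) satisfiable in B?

Unsatisfiable

1. □q ∧ ¬(◇□((¬p ∨ q) ∧ p) → ((¬p ∨ q) ∧ p)), w0
2. □q, w0
3. ¬(◇□((¬p ∨ q) ∧ p) → ((¬p ∨ q) ∧ p)), w0
4. ◇□((¬p ∨ q) ∧ p), w0
5. ¬((¬p ∨ q) ∧ p), w0
6. q, w0
7. ¬p, w0
8. □((¬p ∨ q) ∧ p), w1
9. q, w1
10. (¬p ∨ q) ∧ p, w0
11. ¬p ∨ q, w0
12. p, w0
Accessibility: w0Rw0, w0Rw1, w1Rw0, w1Rw1
Branch closes: p and ¬p both at w0.
Every branch closes; the branch above is one of them.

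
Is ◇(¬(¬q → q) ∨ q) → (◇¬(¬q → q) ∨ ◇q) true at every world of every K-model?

Yes, valid

Tableau for the negation ¬(◇(¬(¬q → q) ∨ q) → (◇¬(¬q → q) ∨ ◇q)):
1. ¬(◇(¬(¬q → q) ∨ q) → (◇¬(¬q → q) ∨ ◇q)), u
2. ◇(¬(¬q → q) ∨ q), u
3. ¬(◇¬(¬q → q) ∨ ◇q), u
4. ¬◇¬(¬q → q), u
5. ¬◇q, u
6. ¬(¬q → q) ∨ q, v
7. ¬q → q, v
8. ¬q, v
9. ¬(¬q → q), v
10. q, v
Accessibility: uRv
Branch closes: q and ¬q both at v.
Every branch of the negation's tableau closes; the branch above is one of them.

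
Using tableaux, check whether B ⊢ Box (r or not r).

Tableau for the negation not Box (r or not r):
1. not Box (r or not r), w0
2. not (r or not r), w1
3. not r, w1
4. r, w1
Accessibility: w0Rw0, w0Rw1, w1Rw0, w1Rw1
Branch closes: r and not r both at w1.
All branches of the negation close; one closing branch shown above.

Yes, valid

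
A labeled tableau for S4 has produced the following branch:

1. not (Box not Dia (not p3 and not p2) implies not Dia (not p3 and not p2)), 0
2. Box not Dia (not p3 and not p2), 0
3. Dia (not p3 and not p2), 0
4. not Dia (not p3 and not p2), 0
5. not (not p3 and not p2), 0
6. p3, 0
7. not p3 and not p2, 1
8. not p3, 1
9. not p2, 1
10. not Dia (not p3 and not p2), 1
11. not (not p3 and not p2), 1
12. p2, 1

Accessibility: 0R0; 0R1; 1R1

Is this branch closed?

Closed

Both p2 and not p2 appear at 1.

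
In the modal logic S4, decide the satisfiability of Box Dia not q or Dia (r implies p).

Yes, satisfiable

1. Box Dia not q or Dia (r implies p), u
2. Dia (r implies p), u   [or-rule on 1 (branches; this branch)]
3. r implies p, v   [Dia-rule on 2: fresh world v, uRv]
4. p, v   [implies-rule on 3 (branches; this branch)]
Accessibility: uRu, uRv, vRv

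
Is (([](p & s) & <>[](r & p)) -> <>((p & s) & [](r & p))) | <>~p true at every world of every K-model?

Valid in K

Tableau for the negation ~((([](p & s) & <>[](r & p)) -> <>((p & s) & [](r & p))) | <>~p):
1. ~((([](p & s) & <>[](r & p)) -> <>((p & s) & [](r & p))) | <>~p), u
2. ~(([](p & s) & <>[](r & p)) -> <>((p & s) & [](r & p))), u
3. ~<>~p, u
4. [](p & s) & <>[](r & p), u
5. ~<>((p & s) & [](r & p)), u
6. [](p & s), u
7. <>[](r & p), u
8. [](r & p), v
9. p, v
10. ~((p & s) & [](r & p)), v
11. p & s, v
12. s, v
13. ~[](r & p), v
14. ~(r & p), w
15. r & p, w
16. r, w
17. p, w
18. ~p, w
Accessibility: uRv, vRw
Branch closes: p and ~p both at w.
All branches of the negation close; one closing branch shown above.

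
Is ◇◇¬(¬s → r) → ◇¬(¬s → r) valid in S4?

Valid in S4

Tableau for the negation ¬(◇◇¬(¬s → r) → ◇¬(¬s → r)):
1. ¬(◇◇¬(¬s → r) → ◇¬(¬s → r)), 0
2. ◇◇¬(¬s → r), 0
3. ¬◇¬(¬s → r), 0
4. ¬s → r, 0
5. r, 0
6. ◇¬(¬s → r), 1
7. ¬s → r, 1
8. r, 1
9. ¬(¬s → r), 2
10. ¬s, 2
11. ¬r, 2
12. ¬s → r, 2
13. r, 2
Accessibility: 0R0, 0R1, 0R2, 1R1, 1R2, 2R2
Branch closes: r and ¬r both at 2.
Every branch of the negation's tableau closes; the branch above is one of them.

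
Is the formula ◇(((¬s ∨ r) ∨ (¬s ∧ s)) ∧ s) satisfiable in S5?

Satisfiable (open branch found)

1. ◇(((¬s ∨ r) ∨ (¬s ∧ s)) ∧ s), u
2. ((¬s ∨ r) ∨ (¬s ∧ s)) ∧ s, v
3. (¬s ∨ r) ∨ (¬s ∧ s), v
4. s, v
5. ¬s ∨ r, v
6. r, v
Accessibility: uRu, uRv, vRu, vRv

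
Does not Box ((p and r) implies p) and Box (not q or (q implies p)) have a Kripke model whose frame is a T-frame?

1. not Box ((p and r) implies p) and Box (not q or (q implies p)), w0
2. not Box ((p and r) implies p), w0
3. Box (not q or (q implies p)), w0
4. not q or (q implies p), w0
5. q implies p, w0
6. p, w0
7. not ((p and r) implies p), w1
8. p and r, w1
9. not p, w1
10. p, w1
11. r, w1
Accessibility: w0Rw0, w0Rw1, w1Rw1
Branch closes: p and not p both at w1.
All branches of the tableau close; one closing branch shown above.

Unsatisfiable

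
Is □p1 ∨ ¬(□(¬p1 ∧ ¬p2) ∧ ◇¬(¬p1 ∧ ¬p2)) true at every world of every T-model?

Valid in T

Tableau for the negation ¬(□p1 ∨ ¬(□(¬p1 ∧ ¬p2) ∧ ◇¬(¬p1 ∧ ¬p2))):
1. ¬(□p1 ∨ ¬(□(¬p1 ∧ ¬p2) ∧ ◇¬(¬p1 ∧ ¬p2))), w0
2. ¬□p1, w0
3. □(¬p1 ∧ ¬p2) ∧ ◇¬(¬p1 ∧ ¬p2), w0
4. □(¬p1 ∧ ¬p2), w0
5. ◇¬(¬p1 ∧ ¬p2), w0
6. ¬p1 ∧ ¬p2, w0
7. ¬p1, w0
8. ¬p2, w0
9. ¬p1, w1
10. ¬p1 ∧ ¬p2, w1
11. ¬p2, w1
12. ¬(¬p1 ∧ ¬p2), w2
13. ¬p1 ∧ ¬p2, w2
14. ¬p1, w2
15. ¬p2, w2
16. p2, w2
Accessibility: w0Rw0, w0Rw1, w0Rw2, w1Rw1, w2Rw2
Branch closes: p2 and ¬p2 both at w2.
Every branch of the negation's tableau closes; the branch above is one of them.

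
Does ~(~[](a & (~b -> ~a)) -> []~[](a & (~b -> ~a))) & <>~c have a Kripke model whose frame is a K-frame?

Yes, satisfiable

1. ~(~[](a & (~b -> ~a)) -> []~[](a & (~b -> ~a))) & <>~c, w0
2. ~(~[](a & (~b -> ~a)) -> []~[](a & (~b -> ~a))), w0   [&-rule on 1]
3. <>~c, w0   [&-rule on 1]
4. ~[](a & (~b -> ~a)), w0   [~->-rule on 2]
5. ~[]~[](a & (~b -> ~a)), w0   [~->-rule on 2]
6. ~c, w1   [<>-rule on 3: fresh world w1, w0Rw1]
7. ~(a & (~b -> ~a)), w2   [~[]-rule on 4: fresh world w2, w0Rw2]
8. ~(~b -> ~a), w2   [~&-rule on 7 (branches; this branch)]
9. ~b, w2   [~->-rule on 8]
10. a, w2   [~->-rule on 8]
11. [](a & (~b -> ~a)), w3   [~[]-rule on 5: fresh world w3, w0Rw3]
Accessibility: w0Rw1, w0Rw2, w0Rw3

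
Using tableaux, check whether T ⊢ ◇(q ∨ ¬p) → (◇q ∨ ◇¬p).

Tableau for the negation ¬(◇(q ∨ ¬p) → (◇q ∨ ◇¬p)):
1. ¬(◇(q ∨ ¬p) → (◇q ∨ ◇¬p)), u
2. ◇(q ∨ ¬p), u   [¬→-rule on 1]
3. ¬(◇q ∨ ◇¬p), u   [¬→-rule on 1]
4. ¬◇q, u   [¬∨-rule on 3]
5. ¬◇¬p, u   [¬∨-rule on 3]
6. ¬q, u   [¬◇-rule on 4 via uRu]
7. p, u   [¬◇-rule on 5 via uRu]
8. q ∨ ¬p, v   [◇-rule on 2: fresh world v, uRv]
9. ¬q, v   [¬◇-rule on 4 via uRv]
10. p, v   [¬◇-rule on 5 via uRv]
11. ¬p, v   [∨-rule on 8 (branches; this branch)]
Accessibility: uRu, uRv, vRv
Branch closes: p and ¬p both at v.
All branches of the negation close; one closing branch shown above.

Valid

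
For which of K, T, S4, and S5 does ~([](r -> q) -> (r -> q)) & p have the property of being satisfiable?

K

K-tableau for the formula:
1. ~([](r -> q) -> (r -> q)) & p, u
2. ~([](r -> q) -> (r -> q)), u
3. p, u
4. [](r -> q), u
5. ~(r -> q), u
6. r, u
7. ~q, u
Complete open branch: satisfiable in K.
T-tableau for the formula:
1. ~([](r -> q) -> (r -> q)) & p, u
2. ~([](r -> q) -> (r -> q)), u
3. p, u
4. [](r -> q), u
5. ~(r -> q), u
6. r, u
7. ~q, u
8. r -> q, u
9. q, u
Accessibility: uRu
Branch closes: q and ~q both at u.
Every branch closes (one shown): unsatisfiable in T, hence also in S4, S5 (every S4/S5-frame is a T-frame).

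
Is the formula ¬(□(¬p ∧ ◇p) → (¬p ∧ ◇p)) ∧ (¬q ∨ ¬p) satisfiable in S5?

Unsatisfiable

1. ¬(□(¬p ∧ ◇p) → (¬p ∧ ◇p)) ∧ (¬q ∨ ¬p), 0
2. ¬(□(¬p ∧ ◇p) → (¬p ∧ ◇p)), 0   [∧-rule on 1]
3. ¬q ∨ ¬p, 0   [∧-rule on 1]
4. □(¬p ∧ ◇p), 0   [¬→-rule on 2]
5. ¬(¬p ∧ ◇p), 0   [¬→-rule on 2]
6. ¬p ∧ ◇p, 0   [□-rule on 4 via 0R0]
7. ¬p, 0   [∧-rule on 6]
8. ◇p, 0   [∧-rule on 6]
9. ¬◇p, 0   [¬∧-rule on 5 (branches; this branch)]
10. p, 1   [◇-rule on 8: fresh world 1, 0R1]
11. ¬p ∧ ◇p, 1   [□-rule on 4 via 0R1]
12. ¬p, 1   [∧-rule on 11]
13. ◇p, 1   [∧-rule on 11]
Accessibility: 0R0, 0R1, 1R0, 1R1
Branch closes: p and ¬p both at 1.
All branches of the tableau close; one closing branch shown above.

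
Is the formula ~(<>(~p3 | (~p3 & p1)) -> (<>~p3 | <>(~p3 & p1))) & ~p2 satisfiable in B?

Unsatisfiable (every branch closes)

1. ~(<>(~p3 | (~p3 & p1)) -> (<>~p3 | <>(~p3 & p1))) & ~p2, 0
2. ~(<>(~p3 | (~p3 & p1)) -> (<>~p3 | <>(~p3 & p1))), 0
3. ~p2, 0
4. <>(~p3 | (~p3 & p1)), 0
5. ~(<>~p3 | <>(~p3 & p1)), 0
6. ~<>~p3, 0
7. ~<>(~p3 & p1), 0
8. p3, 0
9. ~(~p3 & p1), 0
10. ~p1, 0
11. ~p3 | (~p3 & p1), 1
12. p3, 1
13. ~(~p3 & p1), 1
14. ~p3 & p1, 1
15. ~p3, 1
16. p1, 1
Accessibility: 0R0, 0R1, 1R0, 1R1
Branch closes: p3 and ~p3 both at 1.
All branches of the tableau close; one closing branch shown above.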